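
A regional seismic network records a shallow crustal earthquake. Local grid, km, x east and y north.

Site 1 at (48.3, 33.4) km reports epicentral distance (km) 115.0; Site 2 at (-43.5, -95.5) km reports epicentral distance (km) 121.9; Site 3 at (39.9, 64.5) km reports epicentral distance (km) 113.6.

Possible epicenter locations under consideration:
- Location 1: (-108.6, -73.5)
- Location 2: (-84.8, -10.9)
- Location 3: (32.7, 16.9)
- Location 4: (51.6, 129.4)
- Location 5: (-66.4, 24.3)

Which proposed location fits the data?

For each candidate, compare |candidate − station| to the reported distance:
Location 1: residuals Site 1 74.9, Site 2 53.2, Site 3 89.1 → max 89.1 km
Location 2: residuals Site 1 25.3, Site 2 27.8, Site 3 32.1 → max 32.1 km
Location 3: residuals Site 1 92.3, Site 2 13.9, Site 3 65.5 → max 92.3 km
Location 4: residuals Site 1 18.9, Site 2 122.3, Site 3 47.7 → max 122.3 km
Location 5: residuals Site 1 0.1, Site 2 0.1, Site 3 0.0 → max 0.1 km
Only Location 5 has all residuals ≈ 0.

Location 5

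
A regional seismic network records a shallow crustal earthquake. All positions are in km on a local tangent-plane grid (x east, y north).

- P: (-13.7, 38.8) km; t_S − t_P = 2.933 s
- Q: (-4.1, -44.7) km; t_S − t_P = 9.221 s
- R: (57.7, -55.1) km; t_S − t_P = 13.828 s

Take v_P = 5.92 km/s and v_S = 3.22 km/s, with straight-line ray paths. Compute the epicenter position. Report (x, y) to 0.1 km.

x ≈ -4.2 km, y ≈ 20.4 km

Distance from S−P lag: d = Δt · v_P v_S / (v_P − v_S) = Δt · (5.92·3.22)/(5.92−3.22) ≈ 7.0601·Δt.
So d_P = 20.71, d_Q = 65.10, d_R = 97.63 km.
Circle about each station: (x + 13.7)² + (y − 38.8)² = 20.71²; (x + 4.1)² + (y + 44.7)² = 65.10²; (x − 57.7)² + (y + 55.1)² = 97.63².
Subtracting pairs of circle equations eliminates x²+y² and gives linear equations (the radical axes):
19.2 x − 167.0 y = -3487.34
142.8 x − 187.8 y = -4430.54
Solving the 2×2 system: x ≈ -4.2, y ≈ 20.4 km.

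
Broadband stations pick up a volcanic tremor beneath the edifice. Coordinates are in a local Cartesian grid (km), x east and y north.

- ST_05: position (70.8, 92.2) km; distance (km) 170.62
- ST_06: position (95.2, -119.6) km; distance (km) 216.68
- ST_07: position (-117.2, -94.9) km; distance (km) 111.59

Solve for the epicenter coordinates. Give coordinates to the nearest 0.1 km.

Circle about each station: (x − 70.8)² + (y − 92.2)² = 170.62²; (x − 95.2)² + (y + 119.6)² = 216.68²; (x + 117.2)² + (y + 94.9)² = 111.59².
Subtracting the ST_05 equation from the ST_06 and ST_07 equations removes the quadratic terms:
48.8 x − 423.6 y = -7985.32
-376.0 x − 374.2 y = 25887.23
Solving the 2×2 system: x ≈ -78.6, y ≈ 9.8 km.
Check against ST_05 (with the unrounded x, y): √((x − 70.8)²+(y − 92.2)²) = 170.62 ≈ 170.62 km. ✓

x ≈ -78.6 km, y ≈ 9.8 km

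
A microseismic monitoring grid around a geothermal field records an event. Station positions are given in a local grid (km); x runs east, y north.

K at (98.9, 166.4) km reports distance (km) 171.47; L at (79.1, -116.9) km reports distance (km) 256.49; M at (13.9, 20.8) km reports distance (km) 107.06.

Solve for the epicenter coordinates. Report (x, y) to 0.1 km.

Circle about each station: (x − 98.9)² + (y − 166.4)² = 171.47²; (x − 79.1)² + (y + 116.9)² = 256.49²; (x − 13.9)² + (y − 20.8)² = 107.06².
Subtracting pairs of circle equations eliminates x²+y² and gives linear equations (the radical axes):
-39.6 x − 566.6 y = -53932.91
-170.0 x − 291.2 y = -18904.20
Solving the 2×2 system: x ≈ -58.9, y ≈ 99.3 km.

(-58.9, 99.3)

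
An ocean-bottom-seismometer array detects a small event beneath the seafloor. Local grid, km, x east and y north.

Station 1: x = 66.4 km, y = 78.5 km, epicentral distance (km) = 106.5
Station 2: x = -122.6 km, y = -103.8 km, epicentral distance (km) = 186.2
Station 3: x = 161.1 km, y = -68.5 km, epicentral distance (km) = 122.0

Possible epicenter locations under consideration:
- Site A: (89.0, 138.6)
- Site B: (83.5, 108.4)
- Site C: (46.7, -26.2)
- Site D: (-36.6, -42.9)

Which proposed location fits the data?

Site C

For each candidate, compare |candidate − station| to the reported distance:
Site A: residuals Station 1 42.3, Station 2 135.6, Station 3 97.3 → max 135.6 km
Site B: residuals Station 1 72.1, Station 2 109.6, Station 3 71.2 → max 109.6 km
Site C: residuals Station 1 0.0, Station 2 0.0, Station 3 0.0 → max 0.0 km
Site D: residuals Station 1 52.7, Station 2 80.8, Station 3 77.4 → max 80.8 km
Only Site C has all residuals ≈ 0.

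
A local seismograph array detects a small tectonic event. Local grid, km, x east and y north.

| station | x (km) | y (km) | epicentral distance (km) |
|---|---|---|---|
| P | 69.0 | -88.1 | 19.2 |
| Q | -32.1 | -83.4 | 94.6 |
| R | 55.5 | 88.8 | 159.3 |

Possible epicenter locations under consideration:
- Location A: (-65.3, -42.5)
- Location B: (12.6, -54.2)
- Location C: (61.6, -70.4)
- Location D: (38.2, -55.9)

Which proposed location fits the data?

Location C

For each candidate, compare |candidate − station| to the reported distance:
Location A: residuals P 122.6, Q 41.9, R 19.1 → max 122.6 km
Location B: residuals P 46.6, Q 41.2, R 10.0 → max 46.6 km
Location C: residuals P 0.0, Q 0.0, R 0.0 → max 0.0 km
Location D: residuals P 25.4, Q 19.1, R 13.6 → max 25.4 km
Only Location C has all residuals ≈ 0.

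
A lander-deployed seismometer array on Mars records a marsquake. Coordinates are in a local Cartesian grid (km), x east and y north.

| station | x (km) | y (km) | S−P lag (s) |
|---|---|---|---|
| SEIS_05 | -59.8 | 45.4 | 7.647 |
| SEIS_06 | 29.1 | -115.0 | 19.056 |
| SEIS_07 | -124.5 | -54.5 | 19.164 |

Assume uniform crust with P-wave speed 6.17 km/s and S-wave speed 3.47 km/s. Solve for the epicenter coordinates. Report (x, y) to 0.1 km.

(-0.4, 33.2)

Distance from S−P lag: d = Δt · v_P v_S / (v_P − v_S) = Δt · (6.17·3.47)/(6.17−3.47) ≈ 7.9296·Δt.
So d_SEIS_05 = 60.64, d_SEIS_06 = 151.11, d_SEIS_07 = 151.96 km.
Circle about each station: (x + 59.8)² + (y − 45.4)² = 60.64²; (x − 29.1)² + (y + 115.0)² = 151.11²; (x + 124.5)² + (y + 54.5)² = 151.96².
Subtracting the SEIS_05 equation from the SEIS_06 and SEIS_07 equations removes the quadratic terms:
177.8 x − 320.8 y = -10722.41
-129.4 x − 199.8 y = -6581.33
Solving the 2×2 system: x ≈ -0.4, y ≈ 33.2 km.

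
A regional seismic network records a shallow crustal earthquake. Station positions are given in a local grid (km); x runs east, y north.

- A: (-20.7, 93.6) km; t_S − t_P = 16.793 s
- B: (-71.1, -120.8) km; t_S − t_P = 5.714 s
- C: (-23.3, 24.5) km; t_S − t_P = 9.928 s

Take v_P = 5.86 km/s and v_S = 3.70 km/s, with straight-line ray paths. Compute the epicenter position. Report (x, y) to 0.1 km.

-37.8 km east, -74.1 km north

Distance from S−P lag: d = Δt · v_P v_S / (v_P − v_S) = Δt · (5.86·3.70)/(5.86−3.70) ≈ 10.0380·Δt.
So d_A = 168.57, d_B = 57.36, d_C = 99.66 km.
Circle about each station: (x + 20.7)² + (y − 93.6)² = 168.57²; (x + 71.1)² + (y + 120.8)² = 57.36²; (x + 23.3)² + (y − 24.5)² = 99.66².
Subtracting the A equation from the B and C equations removes the quadratic terms:
-100.8 x − 428.8 y = 35584.08
-5.2 x − 138.2 y = 10437.42
Solving the 2×2 system: x ≈ -37.8, y ≈ -74.1 km.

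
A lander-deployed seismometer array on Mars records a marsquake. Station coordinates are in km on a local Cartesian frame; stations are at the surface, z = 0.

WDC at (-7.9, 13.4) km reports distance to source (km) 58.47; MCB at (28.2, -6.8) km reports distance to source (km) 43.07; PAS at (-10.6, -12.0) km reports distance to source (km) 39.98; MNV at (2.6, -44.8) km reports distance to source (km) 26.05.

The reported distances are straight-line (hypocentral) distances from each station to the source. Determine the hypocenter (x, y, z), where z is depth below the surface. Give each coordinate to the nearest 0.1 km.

x ≈ 9.2 km, y ≈ -37.1 km, depth ≈ 24.0 km

Each station gives a sphere (x−x_i)² + (y−y_i)² + z² = d_i² (stations at z=0).
Subtracting the WDC sphere from MCB and PAS: z² cancels, leaving linear equations in x and y:
72.2 x − 40.4 y = 2163.23
-5.4 x − 50.8 y = 1834.73
Solving: x ≈ 9.205, y ≈ -37.095 km (keep extra digits for the depth step; rounded: 9.2, -37.1).
Then from the WDC sphere: z² = 58.47² − (x + 7.9)² − (y − 13.4)² with x = 9.205, y = -37.095, so z ≈ 24.009 ≈ 24.0 km.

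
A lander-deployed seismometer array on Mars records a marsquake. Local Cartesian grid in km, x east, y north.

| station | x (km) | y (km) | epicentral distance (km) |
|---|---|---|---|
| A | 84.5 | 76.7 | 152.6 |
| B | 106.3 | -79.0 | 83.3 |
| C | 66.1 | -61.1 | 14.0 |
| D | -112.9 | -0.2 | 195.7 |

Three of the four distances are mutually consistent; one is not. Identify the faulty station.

B

Solve using three stations at a time. Using A, C, D (subtract circle equations pairwise → linear system) gives (x, y) ≈ (67.9, -75.0).
Distances from that point to each station vs reported:
  A: calculated 152.6 vs reported 152.6 → residual 0.0 km
  B: calculated 38.6 vs reported 83.3 → residual 44.7 km
  C: calculated 14.0 vs reported 14.0 → residual 0.0 km
  D: calculated 195.7 vs reported 195.7 → residual 0.0 km
A, C, D are mutually consistent (residuals ≈ 0); B is off by 44.7 km.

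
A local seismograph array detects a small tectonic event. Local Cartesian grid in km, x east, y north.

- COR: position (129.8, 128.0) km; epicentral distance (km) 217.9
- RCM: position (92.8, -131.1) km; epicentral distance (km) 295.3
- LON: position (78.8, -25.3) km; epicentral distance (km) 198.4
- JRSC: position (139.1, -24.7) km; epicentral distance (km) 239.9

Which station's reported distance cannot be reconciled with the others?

Solve using three stations at a time. Using RCM, LON, JRSC (subtract circle equations pairwise → linear system) gives (x, y) ≈ (-43.4, 130.8).
Distances from that point to each station vs reported:
  COR: calculated 173.2 vs reported 217.9 → residual 44.7 km
  RCM: calculated 295.2 vs reported 295.3 → residual 0.1 km
  LON: calculated 198.2 vs reported 198.4 → residual 0.2 km
  JRSC: calculated 239.8 vs reported 239.9 → residual 0.1 km
RCM, LON, JRSC are mutually consistent (residuals ≈ 0); COR is off by 44.7 km.

COR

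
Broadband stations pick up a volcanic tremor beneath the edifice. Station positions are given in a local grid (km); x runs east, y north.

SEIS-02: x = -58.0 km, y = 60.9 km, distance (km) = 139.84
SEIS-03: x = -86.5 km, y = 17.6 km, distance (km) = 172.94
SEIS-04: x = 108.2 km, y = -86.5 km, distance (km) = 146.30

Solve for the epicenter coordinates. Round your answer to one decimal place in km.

(81.8, 57.4)

Circle about each station: (x + 58.0)² + (y − 60.9)² = 139.84²; (x + 86.5)² + (y − 17.6)² = 172.94²; (x − 108.2)² + (y + 86.5)² = 146.30².
Subtracting the SEIS-02 equation from the SEIS-03 and SEIS-04 equations removes the quadratic terms:
-57.0 x − 86.6 y = -9633.82
332.4 x − 294.8 y = 10268.22
Solving the 2×2 system: x ≈ 81.8, y ≈ 57.4 km.
Check against SEIS-02 (with the unrounded x, y): √((x + 58.0)²+(y − 60.9)²) = 139.85 ≈ 139.84 km. ✓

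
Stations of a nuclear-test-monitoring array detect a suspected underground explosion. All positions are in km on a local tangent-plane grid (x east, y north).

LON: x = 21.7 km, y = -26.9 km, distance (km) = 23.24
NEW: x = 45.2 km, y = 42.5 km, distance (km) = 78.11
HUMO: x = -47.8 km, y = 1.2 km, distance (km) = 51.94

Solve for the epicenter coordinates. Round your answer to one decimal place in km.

(-0.7, -20.7)

Circle about each station: (x − 21.7)² + (y + 26.9)² = 23.24²; (x − 45.2)² + (y − 42.5)² = 78.11²; (x + 47.8)² + (y − 1.2)² = 51.94².
Subtracting the LON equation from the NEW and HUMO equations removes the quadratic terms:
47.0 x + 138.8 y = -2906.28
-139.0 x + 56.2 y = -1065.89
Solving the 2×2 system: x ≈ -0.7, y ≈ -20.7 km.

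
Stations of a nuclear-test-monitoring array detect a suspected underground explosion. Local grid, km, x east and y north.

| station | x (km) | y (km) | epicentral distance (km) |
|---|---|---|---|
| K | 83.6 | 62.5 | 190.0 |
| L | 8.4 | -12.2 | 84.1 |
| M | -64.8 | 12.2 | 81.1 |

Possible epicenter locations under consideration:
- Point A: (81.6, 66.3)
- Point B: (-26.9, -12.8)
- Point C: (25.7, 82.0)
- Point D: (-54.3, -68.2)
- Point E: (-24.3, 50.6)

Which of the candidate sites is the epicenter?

Point D

For each candidate, compare |candidate − station| to the reported distance:
Point A: residuals K 185.7, L 23.2, M 75.0 → max 185.7 km
Point B: residuals K 56.3, L 48.8, M 35.7 → max 56.3 km
Point C: residuals K 128.9, L 11.7, M 33.2 → max 128.9 km
Point D: residuals K 0.0, L 0.0, M 0.0 → max 0.0 km
Point E: residuals K 81.4, L 13.3, M 25.3 → max 81.4 km
Only Point D has all residuals ≈ 0.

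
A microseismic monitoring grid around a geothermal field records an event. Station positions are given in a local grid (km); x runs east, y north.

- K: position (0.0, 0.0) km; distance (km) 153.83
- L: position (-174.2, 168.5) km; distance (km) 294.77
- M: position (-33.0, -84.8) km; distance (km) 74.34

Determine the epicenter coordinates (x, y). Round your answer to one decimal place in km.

-100.1 km east, -116.8 km north

Circle about each station: x² + y² = 153.83²; (x + 174.2)² + (y − 168.5)² = 294.77²; (x + 33.0)² + (y + 84.8)² = 74.34².
Subtracting pairs of circle equations eliminates x²+y² and gives linear equations (the radical axes):
-348.4 x + 337.0 y = -4487.79
-66.0 x − 169.6 y = 26417.27
Solving the 2×2 system: x ≈ -100.1, y ≈ -116.8 km.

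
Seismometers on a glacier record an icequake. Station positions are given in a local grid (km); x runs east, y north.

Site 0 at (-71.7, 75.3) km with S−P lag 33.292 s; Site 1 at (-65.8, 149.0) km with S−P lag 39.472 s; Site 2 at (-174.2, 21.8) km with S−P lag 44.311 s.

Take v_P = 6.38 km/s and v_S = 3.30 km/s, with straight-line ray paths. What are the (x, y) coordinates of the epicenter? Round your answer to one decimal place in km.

Distance from S−P lag: d = Δt · v_P v_S / (v_P − v_S) = Δt · (6.38·3.30)/(6.38−3.30) ≈ 6.8357·Δt.
So d_Site 0 = 227.57, d_Site 1 = 269.82, d_Site 2 = 302.90 km.
Circle about each station: (x + 71.7)² + (y − 75.3)² = 227.57²; (x + 65.8)² + (y − 149.0)² = 269.82²; (x + 174.2)² + (y − 21.8)² = 302.90².
Subtracting pairs of circle equations eliminates x²+y² and gives linear equations (the radical axes):
11.8 x + 147.4 y = -5295.07
-205.0 x − 107.0 y = -19950.41
Solving the 2×2 system: x ≈ 121.1, y ≈ -45.6 km.

(121.1, -45.6)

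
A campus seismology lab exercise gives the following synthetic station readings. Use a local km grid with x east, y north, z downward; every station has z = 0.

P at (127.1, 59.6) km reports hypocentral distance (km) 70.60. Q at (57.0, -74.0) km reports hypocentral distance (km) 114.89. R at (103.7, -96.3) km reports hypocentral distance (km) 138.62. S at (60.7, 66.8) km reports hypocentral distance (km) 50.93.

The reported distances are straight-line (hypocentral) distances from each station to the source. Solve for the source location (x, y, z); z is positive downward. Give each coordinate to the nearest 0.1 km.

Each station gives a sphere (x−x_i)² + (y−y_i)² + z² = d_i² (stations at z=0).
Subtracting the P sphere from Q and R: z² cancels, leaving linear equations in x and y:
-140.2 x − 267.2 y = -19196.92
-46.8 x − 311.8 y = -13910.33
Solving: x ≈ 72.695, y ≈ 33.702 km (keep extra digits for the depth step; rounded: 72.7, 33.7).
Then from the P sphere: z² = 70.60² − (x − 127.1)² − (y − 59.6)² with x = 72.695, y = 33.702, so z ≈ 36.793 ≈ 36.8 km.

(72.7, 33.7, 36.8)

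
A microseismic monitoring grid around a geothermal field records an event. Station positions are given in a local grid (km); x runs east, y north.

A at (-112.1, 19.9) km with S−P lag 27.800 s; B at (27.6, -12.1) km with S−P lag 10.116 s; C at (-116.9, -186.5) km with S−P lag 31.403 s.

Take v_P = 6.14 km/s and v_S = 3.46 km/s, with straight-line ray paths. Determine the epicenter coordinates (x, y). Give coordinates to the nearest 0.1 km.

94.9 km east, -55.7 km north

Distance from S−P lag: d = Δt · v_P v_S / (v_P − v_S) = Δt · (6.14·3.46)/(6.14−3.46) ≈ 7.9270·Δt.
So d_A = 220.37, d_B = 80.19, d_C = 248.93 km.
Circle about each station: (x + 112.1)² + (y − 19.9)² = 220.37²; (x − 27.6)² + (y + 12.1)² = 80.19²; (x + 116.9)² + (y + 186.5)² = 248.93².
Subtracting pairs of circle equations eliminates x²+y² and gives linear equations (the radical axes):
279.4 x − 64.0 y = 30078.25
-9.6 x − 412.8 y = 22082.23
Solving the 2×2 system: x ≈ 94.9, y ≈ -55.7 km.
Check against A (with the unrounded x, y): √((x + 112.1)²+(y − 19.9)²) = 220.37 ≈ 220.37 km. ✓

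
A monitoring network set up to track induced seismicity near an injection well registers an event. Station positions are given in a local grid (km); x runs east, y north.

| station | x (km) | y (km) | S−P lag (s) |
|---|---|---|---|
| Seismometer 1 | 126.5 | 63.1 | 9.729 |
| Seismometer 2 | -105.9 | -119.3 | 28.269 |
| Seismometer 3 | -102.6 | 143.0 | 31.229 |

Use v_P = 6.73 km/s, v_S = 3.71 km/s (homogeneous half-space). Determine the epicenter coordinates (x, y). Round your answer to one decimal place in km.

Distance from S−P lag: d = Δt · v_P v_S / (v_P − v_S) = Δt · (6.73·3.71)/(6.73−3.71) ≈ 8.2676·Δt.
So d_Seismometer 1 = 80.44, d_Seismometer 2 = 233.72, d_Seismometer 3 = 258.19 km.
Circle about each station: (x − 126.5)² + (y − 63.1)² = 80.44²; (x + 105.9)² + (y + 119.3)² = 233.72²; (x + 102.6)² + (y − 143.0)² = 258.19².
Subtracting the Seismometer 1 equation from the Seismometer 2 and Seismometer 3 equations removes the quadratic terms:
-464.8 x − 364.8 y = -42691.00
-458.2 x + 159.8 y = -49199.58
Solving the 2×2 system: x ≈ 102.6, y ≈ -13.7 km.

(102.6, -13.7)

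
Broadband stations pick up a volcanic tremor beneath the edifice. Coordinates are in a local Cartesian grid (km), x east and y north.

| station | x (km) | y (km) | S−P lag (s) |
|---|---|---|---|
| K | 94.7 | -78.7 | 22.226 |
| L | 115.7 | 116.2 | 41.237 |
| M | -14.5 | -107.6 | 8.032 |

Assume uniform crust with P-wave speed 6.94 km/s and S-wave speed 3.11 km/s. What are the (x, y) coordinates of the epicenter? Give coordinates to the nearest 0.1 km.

-29.8 km east, -65.0 km north

Distance from S−P lag: d = Δt · v_P v_S / (v_P − v_S) = Δt · (6.94·3.11)/(6.94−3.11) ≈ 5.6354·Δt.
So d_K = 125.25, d_L = 232.39, d_M = 45.26 km.
Circle about each station: (x − 94.7)² + (y + 78.7)² = 125.25²; (x − 115.7)² + (y − 116.2)² = 232.39²; (x + 14.5)² + (y + 107.6)² = 45.26².
Subtracting pairs of circle equations eliminates x²+y² and gives linear equations (the radical axes):
42.0 x + 389.8 y = -26590.40
-218.4 x − 57.8 y = 10265.32
Solving the 2×2 system: x ≈ -29.8, y ≈ -65.0 km.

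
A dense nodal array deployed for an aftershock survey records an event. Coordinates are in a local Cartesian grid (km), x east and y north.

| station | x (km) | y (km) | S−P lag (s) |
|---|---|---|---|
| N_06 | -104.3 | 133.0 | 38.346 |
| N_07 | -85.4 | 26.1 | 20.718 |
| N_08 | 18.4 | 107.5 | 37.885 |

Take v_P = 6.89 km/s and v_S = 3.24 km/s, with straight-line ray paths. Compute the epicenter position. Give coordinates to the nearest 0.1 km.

-83.5 km east, -100.6 km north

Distance from S−P lag: d = Δt · v_P v_S / (v_P − v_S) = Δt · (6.89·3.24)/(6.89−3.24) ≈ 6.1161·Δt.
So d_N_06 = 234.53, d_N_07 = 126.71, d_N_08 = 231.71 km.
Circle about each station: (x + 104.3)² + (y − 133.0)² = 234.53²; (x + 85.4)² + (y − 26.1)² = 126.71²; (x − 18.4)² + (y − 107.5)² = 231.71².
Subtracting the N_06 equation from the N_07 and N_08 equations removes the quadratic terms:
37.8 x − 213.8 y = 18355.78
245.4 x − 51.0 y = -15357.88
Solving the 2×2 system: x ≈ -83.5, y ≈ -100.6 km.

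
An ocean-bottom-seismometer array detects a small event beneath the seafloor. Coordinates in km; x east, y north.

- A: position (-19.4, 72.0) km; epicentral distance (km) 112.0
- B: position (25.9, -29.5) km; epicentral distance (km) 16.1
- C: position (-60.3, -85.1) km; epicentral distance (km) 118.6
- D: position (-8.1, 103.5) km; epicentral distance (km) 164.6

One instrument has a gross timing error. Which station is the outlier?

Solve using three stations at a time. Using A, B, C (subtract circle equations pairwise → linear system) gives (x, y) ≈ (40.5, -22.6).
Distances from that point to each station vs reported:
  A: calculated 112.0 vs reported 112.0 → residual 0.0 km
  B: calculated 16.2 vs reported 16.1 → residual 0.1 km
  C: calculated 118.6 vs reported 118.6 → residual 0.0 km
  D: calculated 135.2 vs reported 164.6 → residual 29.4 km
A, B, C are mutually consistent (residuals ≈ 0); D is off by 29.4 km.

D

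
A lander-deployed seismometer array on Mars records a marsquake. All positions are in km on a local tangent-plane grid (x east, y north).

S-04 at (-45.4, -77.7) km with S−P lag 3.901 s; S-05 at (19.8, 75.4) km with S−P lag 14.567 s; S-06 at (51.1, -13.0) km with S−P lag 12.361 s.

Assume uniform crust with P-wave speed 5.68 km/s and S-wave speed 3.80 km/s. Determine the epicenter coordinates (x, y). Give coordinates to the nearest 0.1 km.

Distance from S−P lag: d = Δt · v_P v_S / (v_P − v_S) = Δt · (5.68·3.80)/(5.68−3.80) ≈ 11.4809·Δt.
So d_S-04 = 44.79, d_S-05 = 167.24, d_S-06 = 141.91 km.
Circle about each station: (x + 45.4)² + (y + 77.7)² = 44.79²; (x − 19.8)² + (y − 75.4)² = 167.24²; (x − 51.1)² + (y + 13.0)² = 141.91².
Subtracting the S-04 equation from the S-05 and S-06 equations removes the quadratic terms:
130.4 x + 306.2 y = -27984.32
193.0 x + 129.4 y = -23450.54
Solving the 2×2 system: x ≈ -84.3, y ≈ -55.5 km.
Check against S-04 (with the unrounded x, y): √((x + 45.4)²+(y + 77.7)²) = 44.79 ≈ 44.79 km. ✓

-84.3 km east, -55.5 km north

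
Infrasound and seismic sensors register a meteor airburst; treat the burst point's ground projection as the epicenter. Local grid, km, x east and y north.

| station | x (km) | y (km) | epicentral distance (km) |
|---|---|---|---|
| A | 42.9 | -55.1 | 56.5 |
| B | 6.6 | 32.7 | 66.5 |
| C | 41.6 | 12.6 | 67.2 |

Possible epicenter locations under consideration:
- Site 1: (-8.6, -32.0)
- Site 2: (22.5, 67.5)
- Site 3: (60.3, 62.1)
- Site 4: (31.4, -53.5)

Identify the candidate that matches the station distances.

For each candidate, compare |candidate − station| to the reported distance:
Site 1: residuals A 0.1, B 0.0, C 0.0 → max 0.1 km
Site 2: residuals A 67.8, B 28.2, C 9.1 → max 67.8 km
Site 3: residuals A 62.0, B 5.3, C 14.3 → max 62.0 km
Site 4: residuals A 44.9, B 23.2, C 0.3 → max 44.9 km
Only Site 1 has all residuals ≈ 0.

Site 1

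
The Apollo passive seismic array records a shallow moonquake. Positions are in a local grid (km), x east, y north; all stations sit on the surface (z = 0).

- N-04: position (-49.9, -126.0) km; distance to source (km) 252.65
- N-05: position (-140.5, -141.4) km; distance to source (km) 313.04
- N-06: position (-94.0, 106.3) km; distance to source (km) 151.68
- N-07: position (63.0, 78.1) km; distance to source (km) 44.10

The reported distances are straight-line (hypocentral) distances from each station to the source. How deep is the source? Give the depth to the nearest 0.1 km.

Each station gives a sphere (x−x_i)² + (y−y_i)² + z² = d_i² (stations at z=0).
Subtracting the N-04 sphere from N-05 and N-06: z² cancels, leaving linear equations in x and y:
-181.2 x − 30.8 y = -12793.82
-88.2 x + 464.6 y = 42594.88
Solving: x ≈ 53.302, y ≈ 101.800 km (keep extra digits for the depth step; rounded: 53.3, 101.8).
Then from the N-04 sphere: z² = 252.65² − (x + 49.9)² − (y + 126.0)² with x = 53.302, y = 101.800, so z ≈ 35.896 ≈ 35.9 km.

z ≈ 35.9 km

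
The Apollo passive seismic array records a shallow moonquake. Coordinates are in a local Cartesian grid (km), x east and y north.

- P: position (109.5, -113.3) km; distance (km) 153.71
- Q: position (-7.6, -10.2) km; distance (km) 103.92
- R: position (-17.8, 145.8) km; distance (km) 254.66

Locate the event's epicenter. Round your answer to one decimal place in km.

(-44.1, -107.5)

Circle about each station: (x − 109.5)² + (y + 113.3)² = 153.71²; (x + 7.6)² + (y + 10.2)² = 103.92²; (x + 17.8)² + (y − 145.8)² = 254.66².
Subtracting pairs of circle equations eliminates x²+y² and gives linear equations (the radical axes):
-234.2 x + 206.2 y = -11837.94
-254.6 x + 518.2 y = -44477.61
Solving the 2×2 system: x ≈ -44.1, y ≈ -107.5 km.
Check against P (with the unrounded x, y): √((x − 109.5)²+(y + 113.3)²) = 153.71 ≈ 153.71 km. ✓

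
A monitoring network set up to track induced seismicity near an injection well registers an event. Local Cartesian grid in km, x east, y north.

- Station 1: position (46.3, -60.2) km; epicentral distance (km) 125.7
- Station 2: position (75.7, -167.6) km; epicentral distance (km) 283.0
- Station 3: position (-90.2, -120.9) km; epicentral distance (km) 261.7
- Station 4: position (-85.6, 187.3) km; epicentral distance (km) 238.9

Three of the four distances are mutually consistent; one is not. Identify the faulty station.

Solve using three stations at a time. Using Station 1, Station 3, Station 4 (subtract circle equations pairwise → linear system) gives (x, y) ≈ (109.1, 48.8).
Distances from that point to each station vs reported:
  Station 1: calculated 125.8 vs reported 125.7 → residual 0.1 km
  Station 2: calculated 218.9 vs reported 283.0 → residual 64.1 km
  Station 3: calculated 261.7 vs reported 261.7 → residual 0.0 km
  Station 4: calculated 238.9 vs reported 238.9 → residual 0.0 km
Station 1, Station 3, Station 4 are mutually consistent (residuals ≈ 0); Station 2 is off by 64.1 km.

Station 2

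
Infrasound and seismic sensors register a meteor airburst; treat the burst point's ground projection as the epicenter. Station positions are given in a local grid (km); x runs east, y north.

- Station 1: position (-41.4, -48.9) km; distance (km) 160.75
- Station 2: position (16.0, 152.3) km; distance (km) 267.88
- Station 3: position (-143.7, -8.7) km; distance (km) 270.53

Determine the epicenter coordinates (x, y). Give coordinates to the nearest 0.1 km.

Circle about each station: (x + 41.4)² + (y + 48.9)² = 160.75²; (x − 16.0)² + (y − 152.3)² = 267.88²; (x + 143.7)² + (y + 8.7)² = 270.53².
Subtracting the Station 1 equation from the Station 2 and Station 3 equations removes the quadratic terms:
114.8 x + 402.4 y = -26573.01
-204.6 x + 80.4 y = -30725.71
Solving the 2×2 system: x ≈ 111.7, y ≈ -97.9 km.
Check against Station 1 (with the unrounded x, y): √((x + 41.4)²+(y + 48.9)²) = 160.75 ≈ 160.75 km. ✓

111.7 km east, -97.9 km north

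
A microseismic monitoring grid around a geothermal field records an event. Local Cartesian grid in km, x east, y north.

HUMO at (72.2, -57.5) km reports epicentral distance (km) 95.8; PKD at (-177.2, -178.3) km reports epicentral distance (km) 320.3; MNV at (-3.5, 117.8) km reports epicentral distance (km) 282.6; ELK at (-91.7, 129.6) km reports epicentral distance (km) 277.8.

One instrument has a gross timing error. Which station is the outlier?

ELK

Solve using three stations at a time. Using HUMO, PKD, MNV (subtract circle equations pairwise → linear system) gives (x, y) ≈ (138.9, -126.3).
Distances from that point to each station vs reported:
  HUMO: calculated 95.8 vs reported 95.8 → residual 0.0 km
  PKD: calculated 320.3 vs reported 320.3 → residual 0.0 km
  MNV: calculated 282.6 vs reported 282.6 → residual 0.0 km
  ELK: calculated 344.5 vs reported 277.8 → residual 66.7 km
HUMO, PKD, MNV are mutually consistent (residuals ≈ 0); ELK is off by 66.7 km.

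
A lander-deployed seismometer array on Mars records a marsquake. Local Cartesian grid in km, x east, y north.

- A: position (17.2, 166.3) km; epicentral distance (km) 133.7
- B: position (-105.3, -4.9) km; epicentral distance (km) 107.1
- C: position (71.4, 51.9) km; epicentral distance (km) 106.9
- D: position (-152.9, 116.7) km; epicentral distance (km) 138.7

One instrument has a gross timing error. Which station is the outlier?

B

Solve using three stations at a time. Using A, C, D (subtract circle equations pairwise → linear system) gives (x, y) ≈ (-35.2, 43.3).
Distances from that point to each station vs reported:
  A: calculated 133.7 vs reported 133.7 → residual 0.0 km
  B: calculated 85.0 vs reported 107.1 → residual 22.1 km
  C: calculated 106.9 vs reported 106.9 → residual 0.0 km
  D: calculated 138.7 vs reported 138.7 → residual 0.0 km
A, C, D are mutually consistent (residuals ≈ 0); B is off by 22.1 km.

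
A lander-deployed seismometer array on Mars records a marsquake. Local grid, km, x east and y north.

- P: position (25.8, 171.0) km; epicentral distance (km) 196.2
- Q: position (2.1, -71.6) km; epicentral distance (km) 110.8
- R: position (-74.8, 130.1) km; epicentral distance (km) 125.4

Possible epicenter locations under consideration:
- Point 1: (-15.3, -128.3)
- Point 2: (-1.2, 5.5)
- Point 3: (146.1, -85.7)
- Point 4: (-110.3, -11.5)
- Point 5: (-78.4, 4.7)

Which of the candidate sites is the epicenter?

For each candidate, compare |candidate − station| to the reported distance:
Point 1: residuals P 105.9, Q 51.5, R 139.8 → max 139.8 km
Point 2: residuals P 28.5, Q 33.6, R 19.3 → max 33.6 km
Point 3: residuals P 87.3, Q 33.9, R 183.4 → max 183.4 km
Point 4: residuals P 31.5, Q 16.7, R 20.6 → max 31.5 km
Point 5: residuals P 0.0, Q 0.1, R 0.1 → max 0.1 km
Only Point 5 has all residuals ≈ 0.

Point 5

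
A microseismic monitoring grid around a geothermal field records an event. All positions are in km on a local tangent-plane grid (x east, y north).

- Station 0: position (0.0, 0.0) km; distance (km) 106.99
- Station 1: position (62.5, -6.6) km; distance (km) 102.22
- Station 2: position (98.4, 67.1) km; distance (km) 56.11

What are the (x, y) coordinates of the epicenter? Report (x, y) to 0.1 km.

49.6 km east, 94.8 km north

Circle about each station: x² + y² = 106.99²; (x − 62.5)² + (y + 6.6)² = 102.22²; (x − 98.4)² + (y − 67.1)² = 56.11².
Subtracting pairs of circle equations eliminates x²+y² and gives linear equations (the radical axes):
125.0 x − 13.2 y = 4947.74
196.8 x + 134.2 y = 22483.50
Solving the 2×2 system: x ≈ 49.6, y ≈ 94.8 km.
Check against Station 0 (with the unrounded x, y): √(x²+y²) = 107.00 ≈ 106.99 km. ✓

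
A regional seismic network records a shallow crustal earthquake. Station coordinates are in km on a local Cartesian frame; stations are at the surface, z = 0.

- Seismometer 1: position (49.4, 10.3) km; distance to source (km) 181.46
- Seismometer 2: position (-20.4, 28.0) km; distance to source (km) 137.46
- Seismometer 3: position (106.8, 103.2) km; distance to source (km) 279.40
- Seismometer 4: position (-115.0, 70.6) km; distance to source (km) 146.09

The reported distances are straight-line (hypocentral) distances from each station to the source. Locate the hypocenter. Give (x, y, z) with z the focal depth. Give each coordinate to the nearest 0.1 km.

x ≈ -108.8 km, y ≈ -70.7 km, depth ≈ 36.6 km

Each station gives a sphere (x−x_i)² + (y−y_i)² + z² = d_i² (stations at z=0).
Subtracting the Seismometer 1 sphere from Seismometer 2 and Seismometer 3: z² cancels, leaving linear equations in x and y:
-139.6 x + 35.4 y = 12686.19
114.8 x + 185.8 y = -25626.60
Solving: x ≈ -108.803, y ≈ -70.700 km (keep extra digits for the depth step; rounded: -108.8, -70.7).
Then from the Seismometer 1 sphere: z² = 181.46² − (x − 49.4)² − (y − 10.3)² with x = -108.803, y = -70.700, so z ≈ 36.586 ≈ 36.6 km.
Check against Seismometer 4 (with the unrounded solution): distance 146.09 ≈ 146.09 km. ✓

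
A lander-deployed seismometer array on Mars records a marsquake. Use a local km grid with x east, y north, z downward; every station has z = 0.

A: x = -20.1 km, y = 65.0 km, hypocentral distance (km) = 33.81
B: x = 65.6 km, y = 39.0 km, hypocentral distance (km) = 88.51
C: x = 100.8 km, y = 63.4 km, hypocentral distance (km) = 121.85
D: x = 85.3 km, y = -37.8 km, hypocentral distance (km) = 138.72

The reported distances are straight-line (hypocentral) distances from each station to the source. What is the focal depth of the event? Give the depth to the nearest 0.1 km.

z ≈ 30.7 km

Each station gives a sphere (x−x_i)² + (y−y_i)² + z² = d_i² (stations at z=0).
Subtracting the A sphere from B and C: z² cancels, leaving linear equations in x and y:
171.4 x − 52.0 y = -5495.55
241.8 x − 3.2 y = -4153.12
Solving: x ≈ -16.497, y ≈ 51.308 km (keep extra digits for the depth step; rounded: -16.5, 51.3).
Then from the A sphere: z² = 33.81² − (x + 20.1)² − (y − 65.0)² with x = -16.497, y = 51.308, so z ≈ 30.703 ≈ 30.7 km.
Check against D (with the unrounded solution): distance 138.73 ≈ 138.72 km. ✓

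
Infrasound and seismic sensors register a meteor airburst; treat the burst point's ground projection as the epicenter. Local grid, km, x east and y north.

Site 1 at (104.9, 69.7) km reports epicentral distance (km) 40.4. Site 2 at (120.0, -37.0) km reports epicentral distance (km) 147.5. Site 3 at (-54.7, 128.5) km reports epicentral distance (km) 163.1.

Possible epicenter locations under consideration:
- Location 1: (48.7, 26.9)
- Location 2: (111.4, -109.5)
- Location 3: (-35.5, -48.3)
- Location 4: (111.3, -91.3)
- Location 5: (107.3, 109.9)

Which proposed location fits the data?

Location 5

For each candidate, compare |candidate − station| to the reported distance:
Location 1: residuals Site 1 30.2, Site 2 51.8, Site 3 18.1 → max 51.8 km
Location 2: residuals Site 1 138.9, Site 2 74.5, Site 3 127.1 → max 138.9 km
Location 3: residuals Site 1 143.0, Site 2 8.4, Site 3 14.7 → max 143.0 km
Location 4: residuals Site 1 120.7, Site 2 92.5, Site 3 112.3 → max 120.7 km
Location 5: residuals Site 1 0.1, Site 2 0.1, Site 3 0.0 → max 0.1 km
Only Location 5 has all residuals ≈ 0.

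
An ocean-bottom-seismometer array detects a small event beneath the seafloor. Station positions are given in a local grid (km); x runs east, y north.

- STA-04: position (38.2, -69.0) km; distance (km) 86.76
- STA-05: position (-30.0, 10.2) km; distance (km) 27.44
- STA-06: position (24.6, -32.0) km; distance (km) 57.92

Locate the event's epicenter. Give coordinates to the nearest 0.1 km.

-31.4 km east, -17.2 km north

Circle about each station: (x − 38.2)² + (y + 69.0)² = 86.76²; (x + 30.0)² + (y − 10.2)² = 27.44²; (x − 24.6)² + (y + 32.0)² = 57.92².
Subtracting the STA-04 equation from the STA-05 and STA-06 equations removes the quadratic terms:
-136.4 x + 158.4 y = 1558.14
-27.2 x + 74.0 y = -418.51
Solving the 2×2 system: x ≈ -31.4, y ≈ -17.2 km.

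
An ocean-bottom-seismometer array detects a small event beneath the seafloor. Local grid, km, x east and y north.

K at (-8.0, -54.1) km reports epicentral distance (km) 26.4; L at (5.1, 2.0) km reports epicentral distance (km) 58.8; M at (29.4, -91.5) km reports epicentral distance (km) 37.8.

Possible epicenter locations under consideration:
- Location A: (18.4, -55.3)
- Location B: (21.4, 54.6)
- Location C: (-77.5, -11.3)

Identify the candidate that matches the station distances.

Location A

For each candidate, compare |candidate − station| to the reported distance:
Location A: residuals K 0.0, L 0.0, M 0.0 → max 0.0 km
Location B: residuals K 86.2, L 3.7, M 108.5 → max 108.5 km
Location C: residuals K 55.2, L 24.9, M 95.8 → max 95.8 km
Only Location A has all residuals ≈ 0.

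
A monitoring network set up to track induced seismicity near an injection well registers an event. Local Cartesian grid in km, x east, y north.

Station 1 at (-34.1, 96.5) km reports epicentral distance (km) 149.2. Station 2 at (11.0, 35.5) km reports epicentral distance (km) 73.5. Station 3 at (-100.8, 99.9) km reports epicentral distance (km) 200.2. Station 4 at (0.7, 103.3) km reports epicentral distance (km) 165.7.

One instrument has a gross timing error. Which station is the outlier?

Station 4

Solve using three stations at a time. Using Station 1, Station 2, Station 3 (subtract circle equations pairwise → linear system) gives (x, y) ≈ (60.1, -19.2).
Distances from that point to each station vs reported:
  Station 1: calculated 149.2 vs reported 149.2 → residual 0.0 km
  Station 2: calculated 73.5 vs reported 73.5 → residual 0.0 km
  Station 3: calculated 200.2 vs reported 200.2 → residual 0.0 km
  Station 4: calculated 136.1 vs reported 165.7 → residual 29.6 km
Station 1, Station 2, Station 3 are mutually consistent (residuals ≈ 0); Station 4 is off by 29.6 km.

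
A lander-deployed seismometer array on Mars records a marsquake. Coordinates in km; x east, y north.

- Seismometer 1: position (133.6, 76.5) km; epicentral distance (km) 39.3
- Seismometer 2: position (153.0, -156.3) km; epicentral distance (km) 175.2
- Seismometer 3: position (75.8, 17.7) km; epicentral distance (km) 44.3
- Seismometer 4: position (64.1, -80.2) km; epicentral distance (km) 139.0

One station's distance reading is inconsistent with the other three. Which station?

Solve using three stations at a time. Using Seismometer 1, Seismometer 3, Seismometer 4 (subtract circle equations pairwise → linear system) gives (x, y) ≈ (101.7, 53.6).
Distances from that point to each station vs reported:
  Seismometer 1: calculated 39.3 vs reported 39.3 → residual 0.0 km
  Seismometer 2: calculated 216.1 vs reported 175.2 → residual 40.9 km
  Seismometer 3: calculated 44.3 vs reported 44.3 → residual 0.0 km
  Seismometer 4: calculated 139.0 vs reported 139.0 → residual 0.0 km
Seismometer 1, Seismometer 3, Seismometer 4 are mutually consistent (residuals ≈ 0); Seismometer 2 is off by 40.9 km.

Seismometer 2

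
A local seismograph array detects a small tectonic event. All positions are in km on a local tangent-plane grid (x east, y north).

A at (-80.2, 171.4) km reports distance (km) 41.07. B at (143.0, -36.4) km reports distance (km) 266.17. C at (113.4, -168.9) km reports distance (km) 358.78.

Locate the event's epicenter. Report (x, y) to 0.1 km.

Circle about each station: (x + 80.2)² + (y − 171.4)² = 41.07²; (x − 143.0)² + (y + 36.4)² = 266.17²; (x − 113.4)² + (y + 168.9)² = 358.78².
Subtracting the A equation from the B and C equations removes the quadratic terms:
446.4 x − 415.6 y = -83195.76
387.2 x − 680.6 y = -121459.57
Solving the 2×2 system: x ≈ -43.0, y ≈ 154.0 km.

-43.0 km east, 154.0 km north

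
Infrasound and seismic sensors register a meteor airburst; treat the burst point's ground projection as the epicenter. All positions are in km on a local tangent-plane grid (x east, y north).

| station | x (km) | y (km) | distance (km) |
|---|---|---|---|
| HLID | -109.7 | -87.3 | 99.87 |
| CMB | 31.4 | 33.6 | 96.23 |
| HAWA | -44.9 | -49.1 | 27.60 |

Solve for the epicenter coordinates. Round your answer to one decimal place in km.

Circle about each station: (x + 109.7)² + (y + 87.3)² = 99.87²; (x − 31.4)² + (y − 33.6)² = 96.23²; (x + 44.9)² + (y + 49.1)² = 27.60².
Subtracting the HLID equation from the CMB and HAWA equations removes the quadratic terms:
282.2 x + 241.8 y = -16826.66
129.6 x + 76.4 y = -6016.30
Solving the 2×2 system: x ≈ -17.3, y ≈ -49.4 km.

-17.3 km east, -49.4 km north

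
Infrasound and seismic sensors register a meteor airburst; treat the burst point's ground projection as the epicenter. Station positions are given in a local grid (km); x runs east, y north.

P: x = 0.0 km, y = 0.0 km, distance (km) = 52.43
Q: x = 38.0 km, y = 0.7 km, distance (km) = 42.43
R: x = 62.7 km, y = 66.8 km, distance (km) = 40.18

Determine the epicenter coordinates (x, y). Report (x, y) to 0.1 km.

Circle about each station: x² + y² = 52.43²; (x − 38.0)² + (y − 0.7)² = 42.43²; (x − 62.7)² + (y − 66.8)² = 40.18².
Subtracting pairs of circle equations eliminates x²+y² and gives linear equations (the radical axes):
76.0 x + 1.4 y = 2393.09
125.4 x + 133.6 y = 9528.00
Solving the 2×2 system: x ≈ 30.7, y ≈ 42.5 km.

30.7 km east, 42.5 km north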